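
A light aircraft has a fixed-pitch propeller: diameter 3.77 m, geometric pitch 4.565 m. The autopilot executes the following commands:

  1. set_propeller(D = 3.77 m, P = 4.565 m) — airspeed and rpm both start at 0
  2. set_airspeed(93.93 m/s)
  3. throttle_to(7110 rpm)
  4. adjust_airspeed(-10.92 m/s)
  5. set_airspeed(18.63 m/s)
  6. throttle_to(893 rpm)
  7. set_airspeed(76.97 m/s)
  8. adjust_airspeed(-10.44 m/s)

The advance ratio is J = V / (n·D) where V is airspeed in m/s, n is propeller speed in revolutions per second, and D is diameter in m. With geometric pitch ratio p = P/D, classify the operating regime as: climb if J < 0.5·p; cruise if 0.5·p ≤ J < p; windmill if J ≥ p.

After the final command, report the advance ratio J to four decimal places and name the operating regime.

J = 1.1857, regime = cruise

set_propeller: D = 3.77 m, P = 4.565 m (p = P/D = 1.210875); state ← (V=0, rpm=0)
set_airspeed(93.93): V ← 93.93 m/s
throttle_to(7110): rpm ← 7110
adjust_airspeed(-10.92): V ← 93.93 -10.92 = 83.01 m/s
set_airspeed(18.63): V ← 18.63 m/s
throttle_to(893): rpm ← 893
set_airspeed(76.97): V ← 76.97 m/s
adjust_airspeed(-10.44): V ← 76.97 -10.44 = 66.53 m/s
final state: V = 66.53 m/s, rpm = 893 → n = rpm/60 = 14.883333 rev/s
J = V / (n·D) = 66.53 / (14.883333 × 3.77) = 1.185703
regime bands: climb J<0.6054 | cruise [0.6054, 1.2109) | windmill J≥1.2109
J = 1.1857 → cruise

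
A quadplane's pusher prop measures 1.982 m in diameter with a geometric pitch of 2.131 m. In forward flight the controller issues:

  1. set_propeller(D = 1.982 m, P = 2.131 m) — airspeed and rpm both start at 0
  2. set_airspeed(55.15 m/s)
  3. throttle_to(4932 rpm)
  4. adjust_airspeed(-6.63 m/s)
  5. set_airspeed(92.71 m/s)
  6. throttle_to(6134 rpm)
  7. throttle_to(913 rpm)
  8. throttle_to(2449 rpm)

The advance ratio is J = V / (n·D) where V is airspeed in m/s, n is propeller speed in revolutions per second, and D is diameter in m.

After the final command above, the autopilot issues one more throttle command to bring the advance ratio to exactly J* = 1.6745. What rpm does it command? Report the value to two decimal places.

set_propeller: D = 1.982 m, P = 2.131 m (p = P/D = 1.075177); state ← (V=0, rpm=0)
set_airspeed(55.15): V ← 55.15 m/s
throttle_to(4932): rpm ← 4932
adjust_airspeed(-6.63): V ← 55.15 -6.63 = 48.52 m/s
set_airspeed(92.71): V ← 92.71 m/s
throttle_to(6134): rpm ← 6134
throttle_to(913): rpm ← 913
throttle_to(2449): rpm ← 2449
final state: V = 92.71 m/s, rpm = 2449 → n = rpm/60 = 40.816667 rev/s
target J* = 1.6745; solve J* = V/(n·D) for n: n = V/(J*·D) = 92.71/(1.6745 × 1.982) = 27.934299 rev/s
rpm = 60·n = 1676.057946

rpm = 1676.06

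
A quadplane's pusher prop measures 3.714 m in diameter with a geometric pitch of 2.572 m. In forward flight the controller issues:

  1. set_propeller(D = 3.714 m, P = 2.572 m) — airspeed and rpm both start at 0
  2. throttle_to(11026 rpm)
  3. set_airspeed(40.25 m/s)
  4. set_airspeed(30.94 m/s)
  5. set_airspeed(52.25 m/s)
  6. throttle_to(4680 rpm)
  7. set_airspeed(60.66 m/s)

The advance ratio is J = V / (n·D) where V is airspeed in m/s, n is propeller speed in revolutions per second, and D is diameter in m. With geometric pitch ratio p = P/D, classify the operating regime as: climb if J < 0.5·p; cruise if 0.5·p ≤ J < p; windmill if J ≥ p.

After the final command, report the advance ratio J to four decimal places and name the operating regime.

set_propeller: D = 3.714 m, P = 2.572 m (p = P/D = 0.692515); state ← (V=0, rpm=0)
throttle_to(11026): rpm ← 11026
set_airspeed(40.25): V ← 40.25 m/s
set_airspeed(30.94): V ← 30.94 m/s
set_airspeed(52.25): V ← 52.25 m/s
throttle_to(4680): rpm ← 4680
set_airspeed(60.66): V ← 60.66 m/s
final state: V = 60.66 m/s, rpm = 4680 → n = rpm/60 = 78.000000 rev/s
J = V / (n·D) = 60.66 / (78.000000 × 3.714) = 0.209395
regime bands: climb J<0.3463 | cruise [0.3463, 0.6925) | windmill J≥0.6925
J = 0.2094 → climb

J = 0.2094, regime = climb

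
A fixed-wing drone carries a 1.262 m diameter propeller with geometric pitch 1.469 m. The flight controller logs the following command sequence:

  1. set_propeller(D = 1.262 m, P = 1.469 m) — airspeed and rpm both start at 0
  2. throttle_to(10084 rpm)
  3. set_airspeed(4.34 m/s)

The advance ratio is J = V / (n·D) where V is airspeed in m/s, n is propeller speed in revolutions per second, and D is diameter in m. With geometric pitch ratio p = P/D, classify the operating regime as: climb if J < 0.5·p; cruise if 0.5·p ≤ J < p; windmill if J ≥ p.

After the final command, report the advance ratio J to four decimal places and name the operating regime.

J = 0.0205, regime = climb

set_propeller: D = 1.262 m, P = 1.469 m (p = P/D = 1.164025); state ← (V=0, rpm=0)
throttle_to(10084): rpm ← 10084
set_airspeed(4.34): V ← 4.34 m/s
final state: V = 4.34 m/s, rpm = 10084 → n = rpm/60 = 168.066667 rev/s
J = V / (n·D) = 4.34 / (168.066667 × 1.262) = 0.020462
regime bands: climb J<0.5820 | cruise [0.5820, 1.1640) | windmill J≥1.1640
J = 0.0205 → climb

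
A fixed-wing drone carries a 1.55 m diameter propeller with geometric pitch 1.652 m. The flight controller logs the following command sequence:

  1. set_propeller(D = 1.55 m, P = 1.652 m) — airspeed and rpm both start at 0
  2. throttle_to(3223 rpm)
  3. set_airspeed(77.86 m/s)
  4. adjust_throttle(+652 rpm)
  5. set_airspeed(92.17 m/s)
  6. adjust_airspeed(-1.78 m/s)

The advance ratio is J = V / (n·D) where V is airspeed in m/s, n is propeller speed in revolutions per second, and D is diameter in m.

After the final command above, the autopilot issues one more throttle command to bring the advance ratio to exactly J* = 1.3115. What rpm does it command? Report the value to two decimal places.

rpm = 2667.91

set_propeller: D = 1.55 m, P = 1.652 m (p = P/D = 1.065806); state ← (V=0, rpm=0)
throttle_to(3223): rpm ← 3223
set_airspeed(77.86): V ← 77.86 m/s
adjust_throttle(+652): rpm ← 3223 +652 = 3875
set_airspeed(92.17): V ← 92.17 m/s
adjust_airspeed(-1.78): V ← 92.17 -1.78 = 90.39 m/s
final state: V = 90.39 m/s, rpm = 3875 → n = rpm/60 = 64.583333 rev/s
target J* = 1.3115; solve J* = V/(n·D) for n: n = V/(J*·D) = 90.39/(1.3115 × 1.55) = 44.465215 rev/s
rpm = 60·n = 2667.912880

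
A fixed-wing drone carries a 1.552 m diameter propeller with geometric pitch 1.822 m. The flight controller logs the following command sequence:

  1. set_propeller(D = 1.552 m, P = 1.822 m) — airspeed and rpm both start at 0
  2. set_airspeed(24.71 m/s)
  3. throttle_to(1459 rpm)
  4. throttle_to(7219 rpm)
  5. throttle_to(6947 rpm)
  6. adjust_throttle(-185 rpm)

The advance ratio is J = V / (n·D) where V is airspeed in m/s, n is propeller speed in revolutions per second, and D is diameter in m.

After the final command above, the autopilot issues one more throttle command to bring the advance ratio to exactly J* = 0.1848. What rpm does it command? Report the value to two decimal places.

rpm = 5169.28

set_propeller: D = 1.552 m, P = 1.822 m (p = P/D = 1.173969); state ← (V=0, rpm=0)
set_airspeed(24.71): V ← 24.71 m/s
throttle_to(1459): rpm ← 1459
throttle_to(7219): rpm ← 7219
throttle_to(6947): rpm ← 6947
adjust_throttle(-185): rpm ← 6947 -185 = 6762
final state: V = 24.71 m/s, rpm = 6762 → n = rpm/60 = 112.700000 rev/s
target J* = 0.1848; solve J* = V/(n·D) for n: n = V/(J*·D) = 24.71/(0.1848 × 1.552) = 86.154717 rev/s
rpm = 60·n = 5169.283037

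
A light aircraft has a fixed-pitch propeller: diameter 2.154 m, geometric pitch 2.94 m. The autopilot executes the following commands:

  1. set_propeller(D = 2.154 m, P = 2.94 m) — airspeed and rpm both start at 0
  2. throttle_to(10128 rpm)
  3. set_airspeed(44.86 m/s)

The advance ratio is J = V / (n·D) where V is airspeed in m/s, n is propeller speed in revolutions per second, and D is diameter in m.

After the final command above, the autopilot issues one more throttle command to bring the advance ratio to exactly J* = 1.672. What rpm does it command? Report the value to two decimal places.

rpm = 747.36

set_propeller: D = 2.154 m, P = 2.94 m (p = P/D = 1.364903); state ← (V=0, rpm=0)
throttle_to(10128): rpm ← 10128
set_airspeed(44.86): V ← 44.86 m/s
final state: V = 44.86 m/s, rpm = 10128 → n = rpm/60 = 168.800000 rev/s
target J* = 1.672; solve J* = V/(n·D) for n: n = V/(J*·D) = 44.86/(1.672 × 2.154) = 12.455963 rev/s
rpm = 60·n = 747.357759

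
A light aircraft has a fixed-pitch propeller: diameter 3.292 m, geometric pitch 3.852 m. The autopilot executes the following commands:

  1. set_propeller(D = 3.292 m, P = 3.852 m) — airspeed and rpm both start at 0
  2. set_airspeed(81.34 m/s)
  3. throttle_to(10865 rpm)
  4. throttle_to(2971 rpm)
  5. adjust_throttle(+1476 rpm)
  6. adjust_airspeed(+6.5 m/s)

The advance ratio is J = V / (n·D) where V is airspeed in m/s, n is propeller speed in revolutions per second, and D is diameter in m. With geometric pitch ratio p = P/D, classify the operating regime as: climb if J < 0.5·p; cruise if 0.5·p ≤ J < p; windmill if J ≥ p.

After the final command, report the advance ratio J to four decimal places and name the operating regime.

set_propeller: D = 3.292 m, P = 3.852 m (p = P/D = 1.170109); state ← (V=0, rpm=0)
set_airspeed(81.34): V ← 81.34 m/s
throttle_to(10865): rpm ← 10865
throttle_to(2971): rpm ← 2971
adjust_throttle(+1476): rpm ← 2971 +1476 = 4447
adjust_airspeed(+6.5): V ← 81.34 +6.5 = 87.84 m/s
final state: V = 87.84 m/s, rpm = 4447 → n = rpm/60 = 74.116667 rev/s
J = V / (n·D) = 87.84 / (74.116667 × 3.292) = 0.360012
regime bands: climb J<0.5851 | cruise [0.5851, 1.1701) | windmill J≥1.1701
J = 0.3600 → climb

J = 0.3600, regime = climb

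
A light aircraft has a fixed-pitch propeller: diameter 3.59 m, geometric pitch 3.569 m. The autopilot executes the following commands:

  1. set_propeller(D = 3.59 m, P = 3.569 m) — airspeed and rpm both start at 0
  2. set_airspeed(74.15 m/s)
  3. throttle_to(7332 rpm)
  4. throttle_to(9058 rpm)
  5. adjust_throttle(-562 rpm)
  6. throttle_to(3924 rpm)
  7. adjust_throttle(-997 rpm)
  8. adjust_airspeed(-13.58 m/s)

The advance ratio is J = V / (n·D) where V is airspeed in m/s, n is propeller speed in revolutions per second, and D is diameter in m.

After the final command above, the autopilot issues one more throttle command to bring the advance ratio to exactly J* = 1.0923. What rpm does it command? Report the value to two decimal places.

set_propeller: D = 3.59 m, P = 3.569 m (p = P/D = 0.994150); state ← (V=0, rpm=0)
set_airspeed(74.15): V ← 74.15 m/s
throttle_to(7332): rpm ← 7332
throttle_to(9058): rpm ← 9058
adjust_throttle(-562): rpm ← 9058 -562 = 8496
throttle_to(3924): rpm ← 3924
adjust_throttle(-997): rpm ← 3924 -997 = 2927
adjust_airspeed(-13.58): V ← 74.15 -13.58 = 60.57 m/s
final state: V = 60.57 m/s, rpm = 2927 → n = rpm/60 = 48.783333 rev/s
target J* = 1.0923; solve J* = V/(n·D) for n: n = V/(J*·D) = 60.57/(1.0923 × 3.59) = 15.446184 rev/s
rpm = 60·n = 926.771013

rpm = 926.77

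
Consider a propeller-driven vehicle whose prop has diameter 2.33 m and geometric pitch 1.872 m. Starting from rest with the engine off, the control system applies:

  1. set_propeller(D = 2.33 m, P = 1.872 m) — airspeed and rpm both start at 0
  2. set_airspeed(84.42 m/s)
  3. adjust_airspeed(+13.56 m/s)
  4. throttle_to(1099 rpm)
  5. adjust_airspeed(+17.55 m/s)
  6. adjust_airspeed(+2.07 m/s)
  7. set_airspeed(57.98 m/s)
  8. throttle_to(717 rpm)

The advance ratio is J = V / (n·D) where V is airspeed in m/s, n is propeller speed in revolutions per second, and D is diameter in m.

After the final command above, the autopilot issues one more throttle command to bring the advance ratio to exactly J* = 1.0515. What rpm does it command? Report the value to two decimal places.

set_propeller: D = 2.33 m, P = 1.872 m (p = P/D = 0.803433); state ← (V=0, rpm=0)
set_airspeed(84.42): V ← 84.42 m/s
adjust_airspeed(+13.56): V ← 84.42 +13.56 = 97.98 m/s
throttle_to(1099): rpm ← 1099
adjust_airspeed(+17.55): V ← 97.98 +17.55 = 115.53 m/s
adjust_airspeed(+2.07): V ← 115.53 +2.07 = 117.6 m/s
set_airspeed(57.98): V ← 57.98 m/s
throttle_to(717): rpm ← 717
final state: V = 57.98 m/s, rpm = 717 → n = rpm/60 = 11.950000 rev/s
target J* = 1.0515; solve J* = V/(n·D) for n: n = V/(J*·D) = 57.98/(1.0515 × 2.33) = 23.665354 rev/s
rpm = 60·n = 1419.921265

rpm = 1419.92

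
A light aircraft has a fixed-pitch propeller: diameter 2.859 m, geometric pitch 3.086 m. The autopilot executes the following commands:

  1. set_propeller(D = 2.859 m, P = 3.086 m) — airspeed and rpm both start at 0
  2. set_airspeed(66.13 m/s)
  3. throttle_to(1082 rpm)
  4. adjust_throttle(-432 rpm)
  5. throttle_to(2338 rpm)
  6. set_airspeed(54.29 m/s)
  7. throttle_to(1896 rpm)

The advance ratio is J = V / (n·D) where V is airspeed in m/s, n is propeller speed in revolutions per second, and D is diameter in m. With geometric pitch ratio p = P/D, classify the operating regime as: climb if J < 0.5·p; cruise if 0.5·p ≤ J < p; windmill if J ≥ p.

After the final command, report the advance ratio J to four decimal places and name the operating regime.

set_propeller: D = 2.859 m, P = 3.086 m (p = P/D = 1.079398); state ← (V=0, rpm=0)
set_airspeed(66.13): V ← 66.13 m/s
throttle_to(1082): rpm ← 1082
adjust_throttle(-432): rpm ← 1082 -432 = 650
throttle_to(2338): rpm ← 2338
set_airspeed(54.29): V ← 54.29 m/s
throttle_to(1896): rpm ← 1896
final state: V = 54.29 m/s, rpm = 1896 → n = rpm/60 = 31.600000 rev/s
J = V / (n·D) = 54.29 / (31.600000 × 2.859) = 0.600923
regime bands: climb J<0.5397 | cruise [0.5397, 1.0794) | windmill J≥1.0794
J = 0.6009 → cruise

J = 0.6009, regime = cruise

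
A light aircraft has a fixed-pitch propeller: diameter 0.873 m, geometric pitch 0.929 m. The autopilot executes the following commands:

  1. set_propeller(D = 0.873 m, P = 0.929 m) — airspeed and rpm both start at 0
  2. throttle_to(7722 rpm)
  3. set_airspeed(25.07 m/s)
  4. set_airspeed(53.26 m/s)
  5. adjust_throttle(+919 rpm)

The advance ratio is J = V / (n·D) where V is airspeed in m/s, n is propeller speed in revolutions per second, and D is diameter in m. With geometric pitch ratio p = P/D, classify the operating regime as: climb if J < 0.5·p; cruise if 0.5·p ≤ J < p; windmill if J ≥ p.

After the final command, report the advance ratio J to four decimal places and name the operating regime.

J = 0.4236, regime = climb

set_propeller: D = 0.873 m, P = 0.929 m (p = P/D = 1.064147); state ← (V=0, rpm=0)
throttle_to(7722): rpm ← 7722
set_airspeed(25.07): V ← 25.07 m/s
set_airspeed(53.26): V ← 53.26 m/s
adjust_throttle(+919): rpm ← 7722 +919 = 8641
final state: V = 53.26 m/s, rpm = 8641 → n = rpm/60 = 144.016667 rev/s
J = V / (n·D) = 53.26 / (144.016667 × 0.873) = 0.423618
regime bands: climb J<0.5321 | cruise [0.5321, 1.0641) | windmill J≥1.0641
J = 0.4236 → climb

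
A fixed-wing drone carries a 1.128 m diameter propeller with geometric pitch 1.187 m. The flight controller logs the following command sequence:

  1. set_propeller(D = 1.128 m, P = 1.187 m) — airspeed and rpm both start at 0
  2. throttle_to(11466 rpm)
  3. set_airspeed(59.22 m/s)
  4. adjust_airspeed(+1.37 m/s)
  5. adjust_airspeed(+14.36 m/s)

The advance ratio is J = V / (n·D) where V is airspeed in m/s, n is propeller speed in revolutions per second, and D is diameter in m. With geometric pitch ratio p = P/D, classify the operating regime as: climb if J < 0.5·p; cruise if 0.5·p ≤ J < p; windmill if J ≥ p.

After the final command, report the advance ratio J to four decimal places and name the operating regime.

set_propeller: D = 1.128 m, P = 1.187 m (p = P/D = 1.052305); state ← (V=0, rpm=0)
throttle_to(11466): rpm ← 11466
set_airspeed(59.22): V ← 59.22 m/s
adjust_airspeed(+1.37): V ← 59.22 +1.37 = 60.59 m/s
adjust_airspeed(+14.36): V ← 60.59 +14.36 = 74.95 m/s
final state: V = 74.95 m/s, rpm = 11466 → n = rpm/60 = 191.100000 rev/s
J = V / (n·D) = 74.95 / (191.100000 × 1.128) = 0.347698
regime bands: climb J<0.5262 | cruise [0.5262, 1.0523) | windmill J≥1.0523
J = 0.3477 → climb

J = 0.3477, regime = climb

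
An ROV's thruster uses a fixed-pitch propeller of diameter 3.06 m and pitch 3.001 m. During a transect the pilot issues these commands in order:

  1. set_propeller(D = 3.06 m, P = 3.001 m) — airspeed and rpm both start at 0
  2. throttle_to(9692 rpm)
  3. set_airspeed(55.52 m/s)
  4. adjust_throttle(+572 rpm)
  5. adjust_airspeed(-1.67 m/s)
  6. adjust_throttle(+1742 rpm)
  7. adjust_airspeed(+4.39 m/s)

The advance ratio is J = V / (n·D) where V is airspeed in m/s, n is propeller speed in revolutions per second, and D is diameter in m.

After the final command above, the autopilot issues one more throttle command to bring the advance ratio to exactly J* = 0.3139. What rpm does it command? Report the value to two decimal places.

set_propeller: D = 3.06 m, P = 3.001 m (p = P/D = 0.980719); state ← (V=0, rpm=0)
throttle_to(9692): rpm ← 9692
set_airspeed(55.52): V ← 55.52 m/s
adjust_throttle(+572): rpm ← 9692 +572 = 10264
adjust_airspeed(-1.67): V ← 55.52 -1.67 = 53.85 m/s
adjust_throttle(+1742): rpm ← 10264 +1742 = 12006
adjust_airspeed(+4.39): V ← 53.85 +4.39 = 58.24 m/s
final state: V = 58.24 m/s, rpm = 12006 → n = rpm/60 = 200.100000 rev/s
target J* = 0.3139; solve J* = V/(n·D) for n: n = V/(J*·D) = 58.24/(0.3139 × 3.06) = 60.632940 rev/s
rpm = 60·n = 3637.976376

rpm = 3637.98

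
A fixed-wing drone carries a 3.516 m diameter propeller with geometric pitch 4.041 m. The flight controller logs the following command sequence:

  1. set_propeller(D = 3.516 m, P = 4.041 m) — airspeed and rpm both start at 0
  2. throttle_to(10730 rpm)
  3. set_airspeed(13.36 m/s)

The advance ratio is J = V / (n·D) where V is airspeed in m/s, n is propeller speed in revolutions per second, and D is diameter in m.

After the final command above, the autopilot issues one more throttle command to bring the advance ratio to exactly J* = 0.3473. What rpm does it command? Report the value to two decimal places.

set_propeller: D = 3.516 m, P = 4.041 m (p = P/D = 1.149317); state ← (V=0, rpm=0)
throttle_to(10730): rpm ← 10730
set_airspeed(13.36): V ← 13.36 m/s
final state: V = 13.36 m/s, rpm = 10730 → n = rpm/60 = 178.833333 rev/s
target J* = 0.3473; solve J* = V/(n·D) for n: n = V/(J*·D) = 13.36/(0.3473 × 3.516) = 10.940894 rev/s
rpm = 60·n = 656.453637

rpm = 656.45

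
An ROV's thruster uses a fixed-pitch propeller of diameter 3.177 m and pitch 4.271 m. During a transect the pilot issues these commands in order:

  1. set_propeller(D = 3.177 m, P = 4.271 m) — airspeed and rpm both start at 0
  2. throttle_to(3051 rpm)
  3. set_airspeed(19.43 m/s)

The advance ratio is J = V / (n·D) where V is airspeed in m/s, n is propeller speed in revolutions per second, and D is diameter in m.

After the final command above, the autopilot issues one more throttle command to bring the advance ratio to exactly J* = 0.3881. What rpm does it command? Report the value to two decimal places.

rpm = 945.50

set_propeller: D = 3.177 m, P = 4.271 m (p = P/D = 1.344350); state ← (V=0, rpm=0)
throttle_to(3051): rpm ← 3051
set_airspeed(19.43): V ← 19.43 m/s
final state: V = 19.43 m/s, rpm = 3051 → n = rpm/60 = 50.850000 rev/s
target J* = 0.3881; solve J* = V/(n·D) for n: n = V/(J*·D) = 19.43/(0.3881 × 3.177) = 15.758394 rev/s
rpm = 60·n = 945.503614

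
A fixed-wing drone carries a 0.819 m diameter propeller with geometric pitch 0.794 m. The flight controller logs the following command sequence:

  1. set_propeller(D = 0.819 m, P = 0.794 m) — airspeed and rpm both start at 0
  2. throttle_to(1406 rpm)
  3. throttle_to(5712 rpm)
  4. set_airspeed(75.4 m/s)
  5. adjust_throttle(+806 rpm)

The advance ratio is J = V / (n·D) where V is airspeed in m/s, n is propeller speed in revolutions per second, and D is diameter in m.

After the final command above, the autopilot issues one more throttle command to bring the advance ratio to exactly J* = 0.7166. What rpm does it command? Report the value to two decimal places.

rpm = 7708.36

set_propeller: D = 0.819 m, P = 0.794 m (p = P/D = 0.969475); state ← (V=0, rpm=0)
throttle_to(1406): rpm ← 1406
throttle_to(5712): rpm ← 5712
set_airspeed(75.4): V ← 75.4 m/s
adjust_throttle(+806): rpm ← 5712 +806 = 6518
final state: V = 75.4 m/s, rpm = 6518 → n = rpm/60 = 108.633333 rev/s
target J* = 0.7166; solve J* = V/(n·D) for n: n = V/(J*·D) = 75.4/(0.7166 × 0.819) = 128.472638 rev/s
rpm = 60·n = 7708.358253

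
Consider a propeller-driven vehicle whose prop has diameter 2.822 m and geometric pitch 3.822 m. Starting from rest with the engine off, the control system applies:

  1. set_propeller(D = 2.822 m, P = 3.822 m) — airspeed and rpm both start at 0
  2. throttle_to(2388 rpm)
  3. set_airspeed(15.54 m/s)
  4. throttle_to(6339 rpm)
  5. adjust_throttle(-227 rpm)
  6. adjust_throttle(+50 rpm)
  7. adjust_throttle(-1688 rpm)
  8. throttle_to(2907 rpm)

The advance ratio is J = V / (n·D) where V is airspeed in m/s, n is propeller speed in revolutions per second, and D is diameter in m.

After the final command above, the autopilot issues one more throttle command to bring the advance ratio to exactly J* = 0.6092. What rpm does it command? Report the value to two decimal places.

rpm = 542.36

set_propeller: D = 2.822 m, P = 3.822 m (p = P/D = 1.354359); state ← (V=0, rpm=0)
throttle_to(2388): rpm ← 2388
set_airspeed(15.54): V ← 15.54 m/s
throttle_to(6339): rpm ← 6339
adjust_throttle(-227): rpm ← 6339 -227 = 6112
adjust_throttle(+50): rpm ← 6112 +50 = 6162
adjust_throttle(-1688): rpm ← 6162 -1688 = 4474
throttle_to(2907): rpm ← 2907
final state: V = 15.54 m/s, rpm = 2907 → n = rpm/60 = 48.450000 rev/s
target J* = 0.6092; solve J* = V/(n·D) for n: n = V/(J*·D) = 15.54/(0.6092 × 2.822) = 9.039286 rev/s
rpm = 60·n = 542.357139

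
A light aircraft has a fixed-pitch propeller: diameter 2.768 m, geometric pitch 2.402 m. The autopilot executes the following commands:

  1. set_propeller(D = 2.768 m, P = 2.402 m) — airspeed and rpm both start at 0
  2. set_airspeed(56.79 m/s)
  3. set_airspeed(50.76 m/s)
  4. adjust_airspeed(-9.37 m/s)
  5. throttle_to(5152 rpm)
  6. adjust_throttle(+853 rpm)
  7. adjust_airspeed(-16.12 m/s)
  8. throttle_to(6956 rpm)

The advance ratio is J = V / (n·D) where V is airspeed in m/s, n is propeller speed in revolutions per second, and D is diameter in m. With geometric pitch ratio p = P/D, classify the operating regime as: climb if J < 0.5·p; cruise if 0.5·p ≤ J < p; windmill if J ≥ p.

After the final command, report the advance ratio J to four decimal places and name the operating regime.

J = 0.0787, regime = climb

set_propeller: D = 2.768 m, P = 2.402 m (p = P/D = 0.867775); state ← (V=0, rpm=0)
set_airspeed(56.79): V ← 56.79 m/s
set_airspeed(50.76): V ← 50.76 m/s
adjust_airspeed(-9.37): V ← 50.76 -9.37 = 41.39 m/s
throttle_to(5152): rpm ← 5152
adjust_throttle(+853): rpm ← 5152 +853 = 6005
adjust_airspeed(-16.12): V ← 41.39 -16.12 = 25.27 m/s
throttle_to(6956): rpm ← 6956
final state: V = 25.27 m/s, rpm = 6956 → n = rpm/60 = 115.933333 rev/s
J = V / (n·D) = 25.27 / (115.933333 × 2.768) = 0.078746
regime bands: climb J<0.4339 | cruise [0.4339, 0.8678) | windmill J≥0.8678
J = 0.0787 → climb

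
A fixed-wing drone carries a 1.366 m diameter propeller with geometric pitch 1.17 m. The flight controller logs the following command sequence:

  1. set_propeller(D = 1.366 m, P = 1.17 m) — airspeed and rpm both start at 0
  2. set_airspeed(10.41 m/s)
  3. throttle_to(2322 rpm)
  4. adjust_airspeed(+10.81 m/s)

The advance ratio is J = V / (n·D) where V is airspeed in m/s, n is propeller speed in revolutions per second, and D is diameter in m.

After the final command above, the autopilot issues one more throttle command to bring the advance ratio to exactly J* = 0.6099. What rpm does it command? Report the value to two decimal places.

rpm = 1528.22

set_propeller: D = 1.366 m, P = 1.17 m (p = P/D = 0.856515); state ← (V=0, rpm=0)
set_airspeed(10.41): V ← 10.41 m/s
throttle_to(2322): rpm ← 2322
adjust_airspeed(+10.81): V ← 10.41 +10.81 = 21.22 m/s
final state: V = 21.22 m/s, rpm = 2322 → n = rpm/60 = 38.700000 rev/s
target J* = 0.6099; solve J* = V/(n·D) for n: n = V/(J*·D) = 21.22/(0.6099 × 1.366) = 25.470417 rev/s
rpm = 60·n = 1528.224990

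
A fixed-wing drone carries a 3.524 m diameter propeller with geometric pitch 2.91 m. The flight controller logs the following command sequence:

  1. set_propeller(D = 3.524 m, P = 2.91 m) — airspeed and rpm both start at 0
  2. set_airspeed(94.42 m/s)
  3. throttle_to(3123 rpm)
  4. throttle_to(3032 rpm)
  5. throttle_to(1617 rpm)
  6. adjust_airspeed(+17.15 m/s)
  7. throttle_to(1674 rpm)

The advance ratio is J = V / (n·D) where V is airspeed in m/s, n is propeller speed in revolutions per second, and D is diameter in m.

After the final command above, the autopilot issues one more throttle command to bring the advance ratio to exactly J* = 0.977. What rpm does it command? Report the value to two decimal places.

set_propeller: D = 3.524 m, P = 2.91 m (p = P/D = 0.825766); state ← (V=0, rpm=0)
set_airspeed(94.42): V ← 94.42 m/s
throttle_to(3123): rpm ← 3123
throttle_to(3032): rpm ← 3032
throttle_to(1617): rpm ← 1617
adjust_airspeed(+17.15): V ← 94.42 +17.15 = 111.57 m/s
throttle_to(1674): rpm ← 1674
final state: V = 111.57 m/s, rpm = 1674 → n = rpm/60 = 27.900000 rev/s
target J* = 0.977; solve J* = V/(n·D) for n: n = V/(J*·D) = 111.57/(0.977 × 3.524) = 32.405369 rev/s
rpm = 60·n = 1944.322133

rpm = 1944.32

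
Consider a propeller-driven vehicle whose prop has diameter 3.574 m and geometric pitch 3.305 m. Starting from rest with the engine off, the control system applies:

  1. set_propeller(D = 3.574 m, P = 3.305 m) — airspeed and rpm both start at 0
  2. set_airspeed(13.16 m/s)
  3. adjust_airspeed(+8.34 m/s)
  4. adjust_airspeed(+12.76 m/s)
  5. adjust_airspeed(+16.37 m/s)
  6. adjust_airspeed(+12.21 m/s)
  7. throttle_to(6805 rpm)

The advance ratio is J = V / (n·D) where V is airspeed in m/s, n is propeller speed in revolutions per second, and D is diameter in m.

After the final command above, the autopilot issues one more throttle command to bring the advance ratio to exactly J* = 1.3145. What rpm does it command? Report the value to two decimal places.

rpm = 802.55

set_propeller: D = 3.574 m, P = 3.305 m (p = P/D = 0.924734); state ← (V=0, rpm=0)
set_airspeed(13.16): V ← 13.16 m/s
adjust_airspeed(+8.34): V ← 13.16 +8.34 = 21.5 m/s
adjust_airspeed(+12.76): V ← 21.5 +12.76 = 34.26 m/s
adjust_airspeed(+16.37): V ← 34.26 +16.37 = 50.63 m/s
adjust_airspeed(+12.21): V ← 50.63 +12.21 = 62.84 m/s
throttle_to(6805): rpm ← 6805
final state: V = 62.84 m/s, rpm = 6805 → n = rpm/60 = 113.416667 rev/s
target J* = 1.3145; solve J* = V/(n·D) for n: n = V/(J*·D) = 62.84/(1.3145 × 3.574) = 13.375839 rev/s
rpm = 60·n = 802.550349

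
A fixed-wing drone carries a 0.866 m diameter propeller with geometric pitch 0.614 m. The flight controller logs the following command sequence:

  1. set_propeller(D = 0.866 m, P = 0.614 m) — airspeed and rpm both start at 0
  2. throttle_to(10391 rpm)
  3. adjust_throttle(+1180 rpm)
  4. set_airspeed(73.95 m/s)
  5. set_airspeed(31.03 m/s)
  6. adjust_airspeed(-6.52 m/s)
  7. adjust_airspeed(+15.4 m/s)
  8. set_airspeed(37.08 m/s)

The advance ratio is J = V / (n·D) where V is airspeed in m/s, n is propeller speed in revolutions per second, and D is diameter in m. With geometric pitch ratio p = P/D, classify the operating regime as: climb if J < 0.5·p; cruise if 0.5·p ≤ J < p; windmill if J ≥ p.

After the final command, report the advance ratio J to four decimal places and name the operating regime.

J = 0.2220, regime = climb

set_propeller: D = 0.866 m, P = 0.614 m (p = P/D = 0.709007); state ← (V=0, rpm=0)
throttle_to(10391): rpm ← 10391
adjust_throttle(+1180): rpm ← 10391 +1180 = 11571
set_airspeed(73.95): V ← 73.95 m/s
set_airspeed(31.03): V ← 31.03 m/s
adjust_airspeed(-6.52): V ← 31.03 -6.52 = 24.51 m/s
adjust_airspeed(+15.4): V ← 24.51 +15.4 = 39.91 m/s
set_airspeed(37.08): V ← 37.08 m/s
final state: V = 37.08 m/s, rpm = 11571 → n = rpm/60 = 192.850000 rev/s
J = V / (n·D) = 37.08 / (192.850000 × 0.866) = 0.222025
regime bands: climb J<0.3545 | cruise [0.3545, 0.7090) | windmill J≥0.7090
J = 0.2220 → climb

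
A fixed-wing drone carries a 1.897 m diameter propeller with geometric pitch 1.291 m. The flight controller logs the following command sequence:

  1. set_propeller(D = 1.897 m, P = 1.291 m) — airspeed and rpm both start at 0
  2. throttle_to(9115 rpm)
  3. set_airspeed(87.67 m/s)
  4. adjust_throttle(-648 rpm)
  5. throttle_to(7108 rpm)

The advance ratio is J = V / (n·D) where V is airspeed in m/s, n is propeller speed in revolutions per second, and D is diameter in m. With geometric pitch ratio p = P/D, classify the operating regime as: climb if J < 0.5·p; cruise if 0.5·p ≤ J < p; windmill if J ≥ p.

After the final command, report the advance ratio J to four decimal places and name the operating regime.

set_propeller: D = 1.897 m, P = 1.291 m (p = P/D = 0.680548); state ← (V=0, rpm=0)
throttle_to(9115): rpm ← 9115
set_airspeed(87.67): V ← 87.67 m/s
adjust_throttle(-648): rpm ← 9115 -648 = 8467
throttle_to(7108): rpm ← 7108
final state: V = 87.67 m/s, rpm = 7108 → n = rpm/60 = 118.466667 rev/s
J = V / (n·D) = 87.67 / (118.466667 × 1.897) = 0.390110
regime bands: climb J<0.3403 | cruise [0.3403, 0.6805) | windmill J≥0.6805
J = 0.3901 → cruise

J = 0.3901, regime = cruise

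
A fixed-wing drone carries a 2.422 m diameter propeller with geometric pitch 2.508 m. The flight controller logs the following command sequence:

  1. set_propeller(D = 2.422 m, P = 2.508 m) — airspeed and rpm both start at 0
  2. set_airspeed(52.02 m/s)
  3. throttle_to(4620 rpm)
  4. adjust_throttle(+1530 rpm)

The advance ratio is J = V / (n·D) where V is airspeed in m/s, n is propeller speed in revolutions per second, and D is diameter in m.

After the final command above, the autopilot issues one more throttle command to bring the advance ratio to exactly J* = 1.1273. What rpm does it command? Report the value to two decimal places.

rpm = 1143.16

set_propeller: D = 2.422 m, P = 2.508 m (p = P/D = 1.035508); state ← (V=0, rpm=0)
set_airspeed(52.02): V ← 52.02 m/s
throttle_to(4620): rpm ← 4620
adjust_throttle(+1530): rpm ← 4620 +1530 = 6150
final state: V = 52.02 m/s, rpm = 6150 → n = rpm/60 = 102.500000 rev/s
target J* = 1.1273; solve J* = V/(n·D) for n: n = V/(J*·D) = 52.02/(1.1273 × 2.422) = 19.052708 rev/s
rpm = 60·n = 1143.162455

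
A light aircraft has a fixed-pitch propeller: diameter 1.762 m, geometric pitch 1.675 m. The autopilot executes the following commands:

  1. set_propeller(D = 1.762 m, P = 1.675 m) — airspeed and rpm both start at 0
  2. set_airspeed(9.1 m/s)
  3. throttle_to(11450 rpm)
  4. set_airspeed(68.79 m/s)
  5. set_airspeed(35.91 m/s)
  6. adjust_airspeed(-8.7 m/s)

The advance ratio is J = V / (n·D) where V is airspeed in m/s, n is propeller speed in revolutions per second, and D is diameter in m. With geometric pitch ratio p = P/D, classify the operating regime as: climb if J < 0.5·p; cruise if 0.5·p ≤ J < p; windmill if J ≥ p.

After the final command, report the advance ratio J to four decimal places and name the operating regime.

J = 0.0809, regime = climb

set_propeller: D = 1.762 m, P = 1.675 m (p = P/D = 0.950624); state ← (V=0, rpm=0)
set_airspeed(9.1): V ← 9.1 m/s
throttle_to(11450): rpm ← 11450
set_airspeed(68.79): V ← 68.79 m/s
set_airspeed(35.91): V ← 35.91 m/s
adjust_airspeed(-8.7): V ← 35.91 -8.7 = 27.21 m/s
final state: V = 27.21 m/s, rpm = 11450 → n = rpm/60 = 190.833333 rev/s
J = V / (n·D) = 27.21 / (190.833333 × 1.762) = 0.080922
regime bands: climb J<0.4753 | cruise [0.4753, 0.9506) | windmill J≥0.9506
J = 0.0809 → climb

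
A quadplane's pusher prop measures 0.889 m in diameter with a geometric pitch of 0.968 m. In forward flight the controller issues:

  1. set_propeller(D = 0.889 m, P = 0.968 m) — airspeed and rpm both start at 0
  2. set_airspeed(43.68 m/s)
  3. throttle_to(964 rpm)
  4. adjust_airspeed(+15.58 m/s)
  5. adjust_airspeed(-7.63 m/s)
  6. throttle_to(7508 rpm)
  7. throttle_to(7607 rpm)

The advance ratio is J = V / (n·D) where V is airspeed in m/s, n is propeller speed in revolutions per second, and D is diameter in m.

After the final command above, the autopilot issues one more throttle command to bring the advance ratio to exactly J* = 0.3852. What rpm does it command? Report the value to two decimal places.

rpm = 9046.18

set_propeller: D = 0.889 m, P = 0.968 m (p = P/D = 1.088864); state ← (V=0, rpm=0)
set_airspeed(43.68): V ← 43.68 m/s
throttle_to(964): rpm ← 964
adjust_airspeed(+15.58): V ← 43.68 +15.58 = 59.26 m/s
adjust_airspeed(-7.63): V ← 59.26 -7.63 = 51.63 m/s
throttle_to(7508): rpm ← 7508
throttle_to(7607): rpm ← 7607
final state: V = 51.63 m/s, rpm = 7607 → n = rpm/60 = 126.783333 rev/s
target J* = 0.3852; solve J* = V/(n·D) for n: n = V/(J*·D) = 51.63/(0.3852 × 0.889) = 150.769705 rev/s
rpm = 60·n = 9046.182311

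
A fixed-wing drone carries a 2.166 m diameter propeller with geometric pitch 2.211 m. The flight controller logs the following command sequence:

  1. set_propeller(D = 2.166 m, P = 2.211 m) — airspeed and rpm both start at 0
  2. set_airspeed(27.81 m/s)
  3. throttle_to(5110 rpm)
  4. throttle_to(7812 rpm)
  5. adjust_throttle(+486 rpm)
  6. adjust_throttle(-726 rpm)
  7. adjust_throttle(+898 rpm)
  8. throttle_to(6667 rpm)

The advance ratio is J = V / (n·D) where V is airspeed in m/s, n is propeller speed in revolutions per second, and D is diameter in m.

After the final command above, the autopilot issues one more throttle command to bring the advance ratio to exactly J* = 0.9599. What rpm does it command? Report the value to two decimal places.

set_propeller: D = 2.166 m, P = 2.211 m (p = P/D = 1.020776); state ← (V=0, rpm=0)
set_airspeed(27.81): V ← 27.81 m/s
throttle_to(5110): rpm ← 5110
throttle_to(7812): rpm ← 7812
adjust_throttle(+486): rpm ← 7812 +486 = 8298
adjust_throttle(-726): rpm ← 8298 -726 = 7572
adjust_throttle(+898): rpm ← 7572 +898 = 8470
throttle_to(6667): rpm ← 6667
final state: V = 27.81 m/s, rpm = 6667 → n = rpm/60 = 111.116667 rev/s
target J* = 0.9599; solve J* = V/(n·D) for n: n = V/(J*·D) = 27.81/(0.9599 × 2.166) = 13.375701 rev/s
rpm = 60·n = 802.542047

rpm = 802.54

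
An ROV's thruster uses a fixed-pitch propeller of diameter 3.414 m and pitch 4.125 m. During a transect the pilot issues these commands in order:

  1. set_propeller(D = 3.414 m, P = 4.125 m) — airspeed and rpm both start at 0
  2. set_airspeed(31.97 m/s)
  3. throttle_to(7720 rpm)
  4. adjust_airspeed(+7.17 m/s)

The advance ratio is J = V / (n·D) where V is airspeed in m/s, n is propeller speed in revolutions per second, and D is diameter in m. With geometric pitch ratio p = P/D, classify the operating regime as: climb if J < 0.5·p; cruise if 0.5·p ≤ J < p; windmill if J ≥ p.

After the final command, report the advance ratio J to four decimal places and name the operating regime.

J = 0.0891, regime = climb

set_propeller: D = 3.414 m, P = 4.125 m (p = P/D = 1.208260); state ← (V=0, rpm=0)
set_airspeed(31.97): V ← 31.97 m/s
throttle_to(7720): rpm ← 7720
adjust_airspeed(+7.17): V ← 31.97 +7.17 = 39.14 m/s
final state: V = 39.14 m/s, rpm = 7720 → n = rpm/60 = 128.666667 rev/s
J = V / (n·D) = 39.14 / (128.666667 × 3.414) = 0.089103
regime bands: climb J<0.6041 | cruise [0.6041, 1.2083) | windmill J≥1.2083
J = 0.0891 → climb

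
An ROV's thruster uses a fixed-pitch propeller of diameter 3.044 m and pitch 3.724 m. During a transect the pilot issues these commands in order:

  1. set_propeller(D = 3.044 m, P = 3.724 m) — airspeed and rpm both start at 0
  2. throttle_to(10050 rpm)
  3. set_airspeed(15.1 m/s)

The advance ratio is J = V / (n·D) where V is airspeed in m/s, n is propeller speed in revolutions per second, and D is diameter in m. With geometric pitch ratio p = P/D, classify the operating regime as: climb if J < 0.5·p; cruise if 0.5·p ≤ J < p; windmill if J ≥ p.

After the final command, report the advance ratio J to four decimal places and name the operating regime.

set_propeller: D = 3.044 m, P = 3.724 m (p = P/D = 1.223390); state ← (V=0, rpm=0)
throttle_to(10050): rpm ← 10050
set_airspeed(15.1): V ← 15.1 m/s
final state: V = 15.1 m/s, rpm = 10050 → n = rpm/60 = 167.500000 rev/s
J = V / (n·D) = 15.1 / (167.500000 × 3.044) = 0.029615
regime bands: climb J<0.6117 | cruise [0.6117, 1.2234) | windmill J≥1.2234
J = 0.0296 → climb

J = 0.0296, regime = climb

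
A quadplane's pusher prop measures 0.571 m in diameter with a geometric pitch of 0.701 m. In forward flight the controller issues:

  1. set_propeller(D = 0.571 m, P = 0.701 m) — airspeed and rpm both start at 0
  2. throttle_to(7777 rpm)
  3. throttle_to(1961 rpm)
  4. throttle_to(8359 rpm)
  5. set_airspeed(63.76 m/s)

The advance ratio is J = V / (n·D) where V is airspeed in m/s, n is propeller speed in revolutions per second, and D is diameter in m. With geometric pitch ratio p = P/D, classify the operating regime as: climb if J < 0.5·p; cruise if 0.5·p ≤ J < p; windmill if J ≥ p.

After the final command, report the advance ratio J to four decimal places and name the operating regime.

J = 0.8015, regime = cruise

set_propeller: D = 0.571 m, P = 0.701 m (p = P/D = 1.227671); state ← (V=0, rpm=0)
throttle_to(7777): rpm ← 7777
throttle_to(1961): rpm ← 1961
throttle_to(8359): rpm ← 8359
set_airspeed(63.76): V ← 63.76 m/s
final state: V = 63.76 m/s, rpm = 8359 → n = rpm/60 = 139.316667 rev/s
J = V / (n·D) = 63.76 / (139.316667 × 0.571) = 0.801510
regime bands: climb J<0.6138 | cruise [0.6138, 1.2277) | windmill J≥1.2277
J = 0.8015 → cruise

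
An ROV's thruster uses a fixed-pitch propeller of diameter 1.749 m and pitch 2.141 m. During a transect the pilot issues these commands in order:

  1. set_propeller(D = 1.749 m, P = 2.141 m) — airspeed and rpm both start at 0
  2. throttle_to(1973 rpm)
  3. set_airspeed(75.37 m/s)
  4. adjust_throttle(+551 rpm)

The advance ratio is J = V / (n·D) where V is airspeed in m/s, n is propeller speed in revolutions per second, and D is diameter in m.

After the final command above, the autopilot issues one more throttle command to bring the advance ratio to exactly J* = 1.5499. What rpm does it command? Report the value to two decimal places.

rpm = 1668.23

set_propeller: D = 1.749 m, P = 2.141 m (p = P/D = 1.224128); state ← (V=0, rpm=0)
throttle_to(1973): rpm ← 1973
set_airspeed(75.37): V ← 75.37 m/s
adjust_throttle(+551): rpm ← 1973 +551 = 2524
final state: V = 75.37 m/s, rpm = 2524 → n = rpm/60 = 42.066667 rev/s
target J* = 1.5499; solve J* = V/(n·D) for n: n = V/(J*·D) = 75.37/(1.5499 × 1.749) = 27.803856 rev/s
rpm = 60·n = 1668.231348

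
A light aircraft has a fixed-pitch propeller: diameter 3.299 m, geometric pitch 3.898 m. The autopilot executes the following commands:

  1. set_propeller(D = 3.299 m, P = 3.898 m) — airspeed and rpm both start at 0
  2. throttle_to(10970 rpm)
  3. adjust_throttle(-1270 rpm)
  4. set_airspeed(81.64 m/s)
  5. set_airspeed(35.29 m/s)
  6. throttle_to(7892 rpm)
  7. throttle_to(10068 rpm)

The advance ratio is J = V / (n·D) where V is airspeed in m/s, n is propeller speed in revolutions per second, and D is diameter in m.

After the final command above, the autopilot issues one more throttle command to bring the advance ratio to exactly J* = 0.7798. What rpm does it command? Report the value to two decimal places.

set_propeller: D = 3.299 m, P = 3.898 m (p = P/D = 1.181570); state ← (V=0, rpm=0)
throttle_to(10970): rpm ← 10970
adjust_throttle(-1270): rpm ← 10970 -1270 = 9700
set_airspeed(81.64): V ← 81.64 m/s
set_airspeed(35.29): V ← 35.29 m/s
throttle_to(7892): rpm ← 7892
throttle_to(10068): rpm ← 10068
final state: V = 35.29 m/s, rpm = 10068 → n = rpm/60 = 167.800000 rev/s
target J* = 0.7798; solve J* = V/(n·D) for n: n = V/(J*·D) = 35.29/(0.7798 × 3.299) = 13.717852 rev/s
rpm = 60·n = 823.071118

rpm = 823.07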